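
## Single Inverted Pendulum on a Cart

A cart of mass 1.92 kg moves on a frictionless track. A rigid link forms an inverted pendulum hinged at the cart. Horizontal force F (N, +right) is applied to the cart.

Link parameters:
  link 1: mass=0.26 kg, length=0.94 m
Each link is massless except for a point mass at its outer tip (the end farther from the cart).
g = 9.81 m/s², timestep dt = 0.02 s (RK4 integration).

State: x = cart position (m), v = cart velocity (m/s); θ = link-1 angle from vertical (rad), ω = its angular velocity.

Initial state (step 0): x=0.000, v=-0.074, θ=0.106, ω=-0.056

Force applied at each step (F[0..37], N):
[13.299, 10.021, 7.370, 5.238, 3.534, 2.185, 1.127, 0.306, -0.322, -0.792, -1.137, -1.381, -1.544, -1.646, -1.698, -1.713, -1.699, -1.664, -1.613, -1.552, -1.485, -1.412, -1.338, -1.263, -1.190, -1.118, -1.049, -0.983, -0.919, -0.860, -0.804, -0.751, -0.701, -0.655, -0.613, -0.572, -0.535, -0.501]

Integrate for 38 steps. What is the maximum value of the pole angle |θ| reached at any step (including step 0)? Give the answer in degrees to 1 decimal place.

Answer: 6.1°

Derivation:
apply F[0]=+13.299 → step 1: x=-0.000, v=0.062, θ=0.104, ω=-0.178
apply F[1]=+10.021 → step 2: x=0.002, v=0.163, θ=0.099, ω=-0.264
apply F[2]=+7.370 → step 3: x=0.006, v=0.237, θ=0.093, ω=-0.322
apply F[3]=+5.238 → step 4: x=0.011, v=0.289, θ=0.087, ω=-0.359
apply F[4]=+3.534 → step 5: x=0.018, v=0.324, θ=0.079, ω=-0.378
apply F[5]=+2.185 → step 6: x=0.024, v=0.345, θ=0.072, ω=-0.385
apply F[6]=+1.127 → step 7: x=0.031, v=0.355, θ=0.064, ω=-0.381
apply F[7]=+0.306 → step 8: x=0.038, v=0.356, θ=0.056, ω=-0.370
apply F[8]=-0.322 → step 9: x=0.045, v=0.352, θ=0.049, ω=-0.354
apply F[9]=-0.792 → step 10: x=0.052, v=0.342, θ=0.042, ω=-0.334
apply F[10]=-1.137 → step 11: x=0.059, v=0.329, θ=0.036, ω=-0.313
apply F[11]=-1.381 → step 12: x=0.065, v=0.314, θ=0.030, ω=-0.290
apply F[12]=-1.544 → step 13: x=0.072, v=0.297, θ=0.024, ω=-0.266
apply F[13]=-1.646 → step 14: x=0.077, v=0.280, θ=0.019, ω=-0.243
apply F[14]=-1.698 → step 15: x=0.083, v=0.261, θ=0.015, ω=-0.220
apply F[15]=-1.713 → step 16: x=0.088, v=0.243, θ=0.010, ω=-0.198
apply F[16]=-1.699 → step 17: x=0.093, v=0.225, θ=0.007, ω=-0.177
apply F[17]=-1.664 → step 18: x=0.097, v=0.208, θ=0.003, ω=-0.158
apply F[18]=-1.613 → step 19: x=0.101, v=0.191, θ=0.000, ω=-0.139
apply F[19]=-1.552 → step 20: x=0.105, v=0.175, θ=-0.002, ω=-0.122
apply F[20]=-1.485 → step 21: x=0.108, v=0.160, θ=-0.005, ω=-0.107
apply F[21]=-1.412 → step 22: x=0.111, v=0.145, θ=-0.007, ω=-0.092
apply F[22]=-1.338 → step 23: x=0.114, v=0.131, θ=-0.008, ω=-0.079
apply F[23]=-1.263 → step 24: x=0.116, v=0.118, θ=-0.010, ω=-0.067
apply F[24]=-1.190 → step 25: x=0.118, v=0.106, θ=-0.011, ω=-0.057
apply F[25]=-1.118 → step 26: x=0.120, v=0.095, θ=-0.012, ω=-0.047
apply F[26]=-1.049 → step 27: x=0.122, v=0.084, θ=-0.013, ω=-0.038
apply F[27]=-0.983 → step 28: x=0.124, v=0.074, θ=-0.014, ω=-0.031
apply F[28]=-0.919 → step 29: x=0.125, v=0.065, θ=-0.014, ω=-0.024
apply F[29]=-0.860 → step 30: x=0.126, v=0.057, θ=-0.015, ω=-0.018
apply F[30]=-0.804 → step 31: x=0.127, v=0.049, θ=-0.015, ω=-0.012
apply F[31]=-0.751 → step 32: x=0.128, v=0.041, θ=-0.015, ω=-0.007
apply F[32]=-0.701 → step 33: x=0.129, v=0.034, θ=-0.015, ω=-0.003
apply F[33]=-0.655 → step 34: x=0.130, v=0.028, θ=-0.015, ω=0.000
apply F[34]=-0.613 → step 35: x=0.130, v=0.022, θ=-0.015, ω=0.004
apply F[35]=-0.572 → step 36: x=0.131, v=0.016, θ=-0.015, ω=0.006
apply F[36]=-0.535 → step 37: x=0.131, v=0.011, θ=-0.015, ω=0.009
apply F[37]=-0.501 → step 38: x=0.131, v=0.006, θ=-0.015, ω=0.011
Max |angle| over trajectory = 0.106 rad = 6.1°.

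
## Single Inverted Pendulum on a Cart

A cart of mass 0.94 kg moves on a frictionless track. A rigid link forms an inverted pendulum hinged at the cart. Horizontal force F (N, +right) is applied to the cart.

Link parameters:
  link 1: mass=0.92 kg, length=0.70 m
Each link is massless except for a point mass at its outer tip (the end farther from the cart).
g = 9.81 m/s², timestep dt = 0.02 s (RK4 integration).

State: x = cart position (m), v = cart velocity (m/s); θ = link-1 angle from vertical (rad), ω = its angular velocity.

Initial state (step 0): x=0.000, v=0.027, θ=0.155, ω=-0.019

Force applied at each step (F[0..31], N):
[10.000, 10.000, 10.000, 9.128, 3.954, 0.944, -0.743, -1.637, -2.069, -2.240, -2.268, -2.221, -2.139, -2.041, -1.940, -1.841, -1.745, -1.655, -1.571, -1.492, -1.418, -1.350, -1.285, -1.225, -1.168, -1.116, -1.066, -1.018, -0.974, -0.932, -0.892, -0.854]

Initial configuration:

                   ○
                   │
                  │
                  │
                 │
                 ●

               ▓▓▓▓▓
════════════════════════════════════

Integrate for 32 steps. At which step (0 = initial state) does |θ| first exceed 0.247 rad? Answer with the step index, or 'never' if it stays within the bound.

apply F[0]=+10.000 → step 1: x=0.002, v=0.207, θ=0.153, ω=-0.229
apply F[1]=+10.000 → step 2: x=0.008, v=0.387, θ=0.146, ω=-0.443
apply F[2]=+10.000 → step 3: x=0.018, v=0.571, θ=0.135, ω=-0.663
apply F[3]=+9.128 → step 4: x=0.031, v=0.739, θ=0.119, ω=-0.866
apply F[4]=+3.954 → step 5: x=0.046, v=0.802, θ=0.102, ω=-0.925
apply F[5]=+0.944 → step 6: x=0.062, v=0.806, θ=0.083, ω=-0.904
apply F[6]=-0.743 → step 7: x=0.078, v=0.777, θ=0.066, ω=-0.842
apply F[7]=-1.637 → step 8: x=0.093, v=0.731, θ=0.050, ω=-0.761
apply F[8]=-2.069 → step 9: x=0.107, v=0.680, θ=0.036, ω=-0.675
apply F[9]=-2.240 → step 10: x=0.120, v=0.627, θ=0.023, ω=-0.591
apply F[10]=-2.268 → step 11: x=0.132, v=0.575, θ=0.012, ω=-0.513
apply F[11]=-2.221 → step 12: x=0.144, v=0.527, θ=0.002, ω=-0.442
apply F[12]=-2.139 → step 13: x=0.154, v=0.481, θ=-0.006, ω=-0.378
apply F[13]=-2.041 → step 14: x=0.163, v=0.440, θ=-0.013, ω=-0.321
apply F[14]=-1.940 → step 15: x=0.171, v=0.402, θ=-0.019, ω=-0.271
apply F[15]=-1.841 → step 16: x=0.179, v=0.367, θ=-0.024, ω=-0.227
apply F[16]=-1.745 → step 17: x=0.186, v=0.334, θ=-0.028, ω=-0.188
apply F[17]=-1.655 → step 18: x=0.192, v=0.305, θ=-0.031, ω=-0.154
apply F[18]=-1.571 → step 19: x=0.198, v=0.278, θ=-0.034, ω=-0.125
apply F[19]=-1.492 → step 20: x=0.203, v=0.253, θ=-0.036, ω=-0.099
apply F[20]=-1.418 → step 21: x=0.208, v=0.230, θ=-0.038, ω=-0.077
apply F[21]=-1.350 → step 22: x=0.213, v=0.209, θ=-0.039, ω=-0.057
apply F[22]=-1.285 → step 23: x=0.217, v=0.189, θ=-0.040, ω=-0.040
apply F[23]=-1.225 → step 24: x=0.220, v=0.171, θ=-0.041, ω=-0.026
apply F[24]=-1.168 → step 25: x=0.223, v=0.154, θ=-0.041, ω=-0.013
apply F[25]=-1.116 → step 26: x=0.226, v=0.138, θ=-0.042, ω=-0.002
apply F[26]=-1.066 → step 27: x=0.229, v=0.123, θ=-0.042, ω=0.007
apply F[27]=-1.018 → step 28: x=0.231, v=0.110, θ=-0.041, ω=0.015
apply F[28]=-0.974 → step 29: x=0.233, v=0.097, θ=-0.041, ω=0.022
apply F[29]=-0.932 → step 30: x=0.235, v=0.085, θ=-0.040, ω=0.027
apply F[30]=-0.892 → step 31: x=0.237, v=0.074, θ=-0.040, ω=0.032
apply F[31]=-0.854 → step 32: x=0.238, v=0.063, θ=-0.039, ω=0.036
max |θ| = 0.155 ≤ 0.247 over all 33 states.

Answer: never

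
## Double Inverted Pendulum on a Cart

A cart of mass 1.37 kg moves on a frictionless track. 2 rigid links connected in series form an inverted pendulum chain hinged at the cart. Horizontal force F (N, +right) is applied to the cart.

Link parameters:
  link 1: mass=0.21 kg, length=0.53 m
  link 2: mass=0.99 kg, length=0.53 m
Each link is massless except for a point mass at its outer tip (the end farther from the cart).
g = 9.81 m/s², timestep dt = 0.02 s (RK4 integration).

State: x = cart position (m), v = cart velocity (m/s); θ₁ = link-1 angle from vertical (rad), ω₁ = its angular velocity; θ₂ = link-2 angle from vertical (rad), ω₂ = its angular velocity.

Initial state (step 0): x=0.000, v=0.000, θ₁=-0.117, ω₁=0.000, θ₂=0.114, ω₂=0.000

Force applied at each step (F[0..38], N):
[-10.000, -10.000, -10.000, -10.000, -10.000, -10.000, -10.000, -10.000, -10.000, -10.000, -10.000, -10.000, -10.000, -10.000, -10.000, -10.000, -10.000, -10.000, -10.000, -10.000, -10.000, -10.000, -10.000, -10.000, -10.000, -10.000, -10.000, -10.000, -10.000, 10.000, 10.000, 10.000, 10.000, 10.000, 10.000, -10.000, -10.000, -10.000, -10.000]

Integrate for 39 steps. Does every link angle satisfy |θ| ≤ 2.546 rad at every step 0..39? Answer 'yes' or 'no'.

apply F[0]=-10.000 → step 1: x=-0.001, v=-0.129, θ₁=-0.118, ω₁=-0.136, θ₂=0.118, ω₂=0.416
apply F[1]=-10.000 → step 2: x=-0.005, v=-0.258, θ₁=-0.122, ω₁=-0.274, θ₂=0.131, ω₂=0.838
apply F[2]=-10.000 → step 3: x=-0.012, v=-0.387, θ₁=-0.129, ω₁=-0.414, θ₂=0.152, ω₂=1.265
apply F[3]=-10.000 → step 4: x=-0.021, v=-0.517, θ₁=-0.139, ω₁=-0.548, θ₂=0.181, ω₂=1.696
apply F[4]=-10.000 → step 5: x=-0.032, v=-0.649, θ₁=-0.151, ω₁=-0.665, θ₂=0.219, ω₂=2.119
apply F[5]=-10.000 → step 6: x=-0.047, v=-0.781, θ₁=-0.165, ω₁=-0.749, θ₂=0.266, ω₂=2.525
apply F[6]=-10.000 → step 7: x=-0.064, v=-0.916, θ₁=-0.181, ω₁=-0.787, θ₂=0.320, ω₂=2.902
apply F[7]=-10.000 → step 8: x=-0.083, v=-1.051, θ₁=-0.197, ω₁=-0.770, θ₂=0.382, ω₂=3.249
apply F[8]=-10.000 → step 9: x=-0.106, v=-1.188, θ₁=-0.211, ω₁=-0.694, θ₂=0.450, ω₂=3.567
apply F[9]=-10.000 → step 10: x=-0.131, v=-1.326, θ₁=-0.224, ω₁=-0.557, θ₂=0.524, ω₂=3.860
apply F[10]=-10.000 → step 11: x=-0.159, v=-1.465, θ₁=-0.233, ω₁=-0.357, θ₂=0.604, ω₂=4.137
apply F[11]=-10.000 → step 12: x=-0.189, v=-1.604, θ₁=-0.238, ω₁=-0.095, θ₂=0.690, ω₂=4.403
apply F[12]=-10.000 → step 13: x=-0.223, v=-1.744, θ₁=-0.236, ω₁=0.235, θ₂=0.780, ω₂=4.661
apply F[13]=-10.000 → step 14: x=-0.259, v=-1.885, θ₁=-0.228, ω₁=0.636, θ₂=0.876, ω₂=4.914
apply F[14]=-10.000 → step 15: x=-0.298, v=-2.026, θ₁=-0.210, ω₁=1.113, θ₂=0.977, ω₂=5.160
apply F[15]=-10.000 → step 16: x=-0.340, v=-2.168, θ₁=-0.183, ω₁=1.672, θ₂=1.082, ω₂=5.390
apply F[16]=-10.000 → step 17: x=-0.385, v=-2.311, θ₁=-0.143, ω₁=2.313, θ₂=1.192, ω₂=5.592
apply F[17]=-10.000 → step 18: x=-0.433, v=-2.456, θ₁=-0.090, ω₁=3.035, θ₂=1.306, ω₂=5.743
apply F[18]=-10.000 → step 19: x=-0.483, v=-2.602, θ₁=-0.021, ω₁=3.826, θ₂=1.422, ω₂=5.810
apply F[19]=-10.000 → step 20: x=-0.537, v=-2.747, θ₁=0.064, ω₁=4.664, θ₂=1.537, ω₂=5.752
apply F[20]=-10.000 → step 21: x=-0.593, v=-2.891, θ₁=0.165, ω₁=5.517, θ₂=1.650, ω₂=5.522
apply F[21]=-10.000 → step 22: x=-0.652, v=-3.029, θ₁=0.284, ω₁=6.351, θ₂=1.757, ω₂=5.076
apply F[22]=-10.000 → step 23: x=-0.714, v=-3.155, θ₁=0.419, ω₁=7.139, θ₂=1.852, ω₂=4.385
apply F[23]=-10.000 → step 24: x=-0.778, v=-3.264, θ₁=0.569, ω₁=7.882, θ₂=1.931, ω₂=3.432
apply F[24]=-10.000 → step 25: x=-0.845, v=-3.347, θ₁=0.734, ω₁=8.624, θ₂=1.987, ω₂=2.208
apply F[25]=-10.000 → step 26: x=-0.912, v=-3.394, θ₁=0.915, ω₁=9.476, θ₂=2.017, ω₂=0.674
apply F[26]=-10.000 → step 27: x=-0.980, v=-3.376, θ₁=1.116, ω₁=10.666, θ₂=2.011, ω₂=-1.314
apply F[27]=-10.000 → step 28: x=-1.046, v=-3.197, θ₁=1.347, ω₁=12.705, θ₂=1.959, ω₂=-4.165
apply F[28]=-10.000 → step 29: x=-1.104, v=-2.435, θ₁=1.636, ω₁=16.309, θ₂=1.835, ω₂=-8.266
apply F[29]=+10.000 → step 30: x=-1.135, v=-0.708, θ₁=1.973, ω₁=16.500, θ₂=1.667, ω₂=-7.205
apply F[30]=+10.000 → step 31: x=-1.139, v=0.163, θ₁=2.277, ω₁=14.024, θ₂=1.572, ω₂=-2.376
apply F[31]=+10.000 → step 32: x=-1.131, v=0.594, θ₁=2.543, ω₁=12.742, θ₂=1.565, ω₂=1.491
apply F[32]=+10.000 → step 33: x=-1.117, v=0.886, θ₁=2.789, ω₁=11.878, θ₂=1.629, ω₂=4.943
apply F[33]=+10.000 → step 34: x=-1.097, v=1.098, θ₁=3.017, ω₁=10.741, θ₂=1.761, ω₂=8.165
apply F[34]=+10.000 → step 35: x=-1.073, v=1.250, θ₁=3.214, ω₁=8.856, θ₂=1.954, ω₂=11.030
apply F[35]=-10.000 → step 36: x=-1.050, v=1.074, θ₁=3.359, ω₁=5.492, θ₂=2.198, ω₂=13.364
apply F[36]=-10.000 → step 37: x=-1.030, v=0.869, θ₁=3.426, ω₁=1.012, θ₂=2.488, ω₂=15.799
apply F[37]=-10.000 → step 38: x=-1.016, v=0.545, θ₁=3.382, ω₁=-6.523, θ₂=2.847, ω₂=21.113
apply F[38]=-10.000 → step 39: x=-1.013, v=-0.150, θ₁=3.104, ω₁=-13.258, θ₂=3.400, ω₂=26.399
Max |angle| over trajectory = 3.426 rad; bound = 2.546 → exceeded.

Answer: no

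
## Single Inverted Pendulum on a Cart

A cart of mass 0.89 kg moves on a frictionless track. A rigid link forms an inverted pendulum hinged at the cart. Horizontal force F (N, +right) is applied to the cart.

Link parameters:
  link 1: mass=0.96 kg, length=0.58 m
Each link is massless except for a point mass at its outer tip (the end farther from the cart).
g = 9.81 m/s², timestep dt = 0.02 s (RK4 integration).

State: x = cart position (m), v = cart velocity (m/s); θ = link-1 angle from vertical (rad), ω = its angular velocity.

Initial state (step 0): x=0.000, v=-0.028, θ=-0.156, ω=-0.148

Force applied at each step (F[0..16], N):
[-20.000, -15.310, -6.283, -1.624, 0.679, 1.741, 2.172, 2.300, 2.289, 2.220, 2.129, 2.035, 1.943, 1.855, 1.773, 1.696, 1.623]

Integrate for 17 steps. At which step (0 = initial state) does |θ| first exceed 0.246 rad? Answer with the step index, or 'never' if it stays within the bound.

apply F[0]=-20.000 → step 1: x=-0.005, v=-0.435, θ=-0.153, ω=0.492
apply F[1]=-15.310 → step 2: x=-0.016, v=-0.742, θ=-0.138, ω=0.968
apply F[2]=-6.283 → step 3: x=-0.032, v=-0.856, θ=-0.117, ω=1.120
apply F[3]=-1.624 → step 4: x=-0.050, v=-0.872, θ=-0.095, ω=1.111
apply F[4]=+0.679 → step 5: x=-0.067, v=-0.841, θ=-0.073, ω=1.028
apply F[5]=+1.741 → step 6: x=-0.083, v=-0.789, θ=-0.054, ω=0.918
apply F[6]=+2.172 → step 7: x=-0.098, v=-0.731, θ=-0.037, ω=0.803
apply F[7]=+2.300 → step 8: x=-0.112, v=-0.674, θ=-0.022, ω=0.694
apply F[8]=+2.289 → step 9: x=-0.125, v=-0.619, θ=-0.009, ω=0.595
apply F[9]=+2.220 → step 10: x=-0.137, v=-0.568, θ=0.002, ω=0.507
apply F[10]=+2.129 → step 11: x=-0.148, v=-0.522, θ=0.011, ω=0.429
apply F[11]=+2.035 → step 12: x=-0.158, v=-0.480, θ=0.019, ω=0.361
apply F[12]=+1.943 → step 13: x=-0.167, v=-0.441, θ=0.026, ω=0.302
apply F[13]=+1.855 → step 14: x=-0.176, v=-0.405, θ=0.031, ω=0.250
apply F[14]=+1.773 → step 15: x=-0.183, v=-0.372, θ=0.036, ω=0.205
apply F[15]=+1.696 → step 16: x=-0.191, v=-0.342, θ=0.040, ω=0.166
apply F[16]=+1.623 → step 17: x=-0.197, v=-0.315, θ=0.043, ω=0.132
max |θ| = 0.156 ≤ 0.246 over all 18 states.

Answer: never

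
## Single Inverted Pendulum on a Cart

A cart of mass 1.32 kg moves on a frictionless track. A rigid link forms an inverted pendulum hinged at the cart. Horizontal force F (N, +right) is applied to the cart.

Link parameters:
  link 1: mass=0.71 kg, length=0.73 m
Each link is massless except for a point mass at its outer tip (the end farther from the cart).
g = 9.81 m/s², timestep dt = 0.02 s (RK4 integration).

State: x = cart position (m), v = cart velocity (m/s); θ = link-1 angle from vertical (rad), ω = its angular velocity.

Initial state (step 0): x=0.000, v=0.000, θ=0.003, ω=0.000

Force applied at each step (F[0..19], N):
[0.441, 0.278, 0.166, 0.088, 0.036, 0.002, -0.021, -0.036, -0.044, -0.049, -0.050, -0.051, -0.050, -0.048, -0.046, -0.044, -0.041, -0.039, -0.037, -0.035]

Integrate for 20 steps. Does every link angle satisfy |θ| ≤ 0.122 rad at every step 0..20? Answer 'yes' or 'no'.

Answer: yes

Derivation:
apply F[0]=+0.441 → step 1: x=0.000, v=0.006, θ=0.003, ω=-0.008
apply F[1]=+0.278 → step 2: x=0.000, v=0.010, θ=0.003, ω=-0.013
apply F[2]=+0.166 → step 3: x=0.000, v=0.013, θ=0.002, ω=-0.015
apply F[3]=+0.088 → step 4: x=0.001, v=0.014, θ=0.002, ω=-0.016
apply F[4]=+0.036 → step 5: x=0.001, v=0.014, θ=0.002, ω=-0.016
apply F[5]=+0.002 → step 6: x=0.001, v=0.014, θ=0.002, ω=-0.015
apply F[6]=-0.021 → step 7: x=0.002, v=0.013, θ=0.001, ω=-0.014
apply F[7]=-0.036 → step 8: x=0.002, v=0.013, θ=0.001, ω=-0.013
apply F[8]=-0.044 → step 9: x=0.002, v=0.012, θ=0.001, ω=-0.012
apply F[9]=-0.049 → step 10: x=0.002, v=0.011, θ=0.000, ω=-0.010
apply F[10]=-0.050 → step 11: x=0.002, v=0.010, θ=0.000, ω=-0.009
apply F[11]=-0.051 → step 12: x=0.003, v=0.010, θ=0.000, ω=-0.008
apply F[12]=-0.050 → step 13: x=0.003, v=0.009, θ=-0.000, ω=-0.007
apply F[13]=-0.048 → step 14: x=0.003, v=0.008, θ=-0.000, ω=-0.006
apply F[14]=-0.046 → step 15: x=0.003, v=0.007, θ=-0.000, ω=-0.005
apply F[15]=-0.044 → step 16: x=0.003, v=0.007, θ=-0.000, ω=-0.004
apply F[16]=-0.041 → step 17: x=0.003, v=0.006, θ=-0.000, ω=-0.004
apply F[17]=-0.039 → step 18: x=0.004, v=0.006, θ=-0.001, ω=-0.003
apply F[18]=-0.037 → step 19: x=0.004, v=0.005, θ=-0.001, ω=-0.003
apply F[19]=-0.035 → step 20: x=0.004, v=0.005, θ=-0.001, ω=-0.002
Max |angle| over trajectory = 0.003 rad; bound = 0.122 → within bound.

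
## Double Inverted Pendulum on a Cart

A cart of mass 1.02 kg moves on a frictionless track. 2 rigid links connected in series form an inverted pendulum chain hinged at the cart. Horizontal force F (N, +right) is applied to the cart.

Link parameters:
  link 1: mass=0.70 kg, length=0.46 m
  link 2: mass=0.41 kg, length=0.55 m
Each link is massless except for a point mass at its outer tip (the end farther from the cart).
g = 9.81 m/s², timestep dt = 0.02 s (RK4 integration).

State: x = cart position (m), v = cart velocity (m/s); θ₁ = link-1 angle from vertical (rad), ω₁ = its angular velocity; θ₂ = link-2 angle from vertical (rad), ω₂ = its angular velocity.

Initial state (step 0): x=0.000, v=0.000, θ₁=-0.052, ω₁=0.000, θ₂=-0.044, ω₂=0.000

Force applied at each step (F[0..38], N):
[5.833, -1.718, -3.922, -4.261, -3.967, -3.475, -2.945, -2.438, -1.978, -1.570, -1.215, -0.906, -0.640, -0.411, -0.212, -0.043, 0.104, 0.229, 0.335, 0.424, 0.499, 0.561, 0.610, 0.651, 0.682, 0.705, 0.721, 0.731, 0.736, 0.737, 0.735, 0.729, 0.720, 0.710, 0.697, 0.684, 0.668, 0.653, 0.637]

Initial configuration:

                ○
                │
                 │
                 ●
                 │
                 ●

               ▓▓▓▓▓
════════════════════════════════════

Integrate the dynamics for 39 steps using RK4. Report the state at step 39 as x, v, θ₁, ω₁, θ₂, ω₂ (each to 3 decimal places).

apply F[0]=+5.833 → step 1: x=0.001, v=0.125, θ₁=-0.055, ω₁=-0.297, θ₂=-0.044, ω₂=0.005
apply F[1]=-1.718 → step 2: x=0.004, v=0.104, θ₁=-0.061, ω₁=-0.279, θ₂=-0.044, ω₂=0.013
apply F[2]=-3.922 → step 3: x=0.005, v=0.041, θ₁=-0.065, ω₁=-0.173, θ₂=-0.043, ω₂=0.024
apply F[3]=-4.261 → step 4: x=0.005, v=-0.028, θ₁=-0.068, ω₁=-0.058, θ₂=-0.043, ω₂=0.038
apply F[4]=-3.967 → step 5: x=0.004, v=-0.091, θ₁=-0.068, ω₁=0.044, θ₂=-0.042, ω₂=0.052
apply F[5]=-3.475 → step 6: x=0.002, v=-0.145, θ₁=-0.066, ω₁=0.125, θ₂=-0.041, ω₂=0.067
apply F[6]=-2.945 → step 7: x=-0.002, v=-0.189, θ₁=-0.063, ω₁=0.186, θ₂=-0.039, ω₂=0.081
apply F[7]=-2.438 → step 8: x=-0.006, v=-0.224, θ₁=-0.059, ω₁=0.230, θ₂=-0.037, ω₂=0.094
apply F[8]=-1.978 → step 9: x=-0.011, v=-0.250, θ₁=-0.054, ω₁=0.259, θ₂=-0.036, ω₂=0.105
apply F[9]=-1.570 → step 10: x=-0.016, v=-0.270, θ₁=-0.048, ω₁=0.276, θ₂=-0.033, ω₂=0.114
apply F[10]=-1.215 → step 11: x=-0.021, v=-0.284, θ₁=-0.043, ω₁=0.284, θ₂=-0.031, ω₂=0.122
apply F[11]=-0.906 → step 12: x=-0.027, v=-0.294, θ₁=-0.037, ω₁=0.284, θ₂=-0.028, ω₂=0.128
apply F[12]=-0.640 → step 13: x=-0.033, v=-0.299, θ₁=-0.032, ω₁=0.279, θ₂=-0.026, ω₂=0.132
apply F[13]=-0.411 → step 14: x=-0.039, v=-0.301, θ₁=-0.026, ω₁=0.270, θ₂=-0.023, ω₂=0.134
apply F[14]=-0.212 → step 15: x=-0.045, v=-0.300, θ₁=-0.021, ω₁=0.258, θ₂=-0.020, ω₂=0.135
apply F[15]=-0.043 → step 16: x=-0.051, v=-0.297, θ₁=-0.016, ω₁=0.244, θ₂=-0.018, ω₂=0.135
apply F[16]=+0.104 → step 17: x=-0.057, v=-0.292, θ₁=-0.011, ω₁=0.228, θ₂=-0.015, ω₂=0.133
apply F[17]=+0.229 → step 18: x=-0.063, v=-0.286, θ₁=-0.007, ω₁=0.212, θ₂=-0.012, ω₂=0.130
apply F[18]=+0.335 → step 19: x=-0.068, v=-0.278, θ₁=-0.003, ω₁=0.195, θ₂=-0.010, ω₂=0.127
apply F[19]=+0.424 → step 20: x=-0.074, v=-0.269, θ₁=0.001, ω₁=0.178, θ₂=-0.007, ω₂=0.122
apply F[20]=+0.499 → step 21: x=-0.079, v=-0.260, θ₁=0.004, ω₁=0.161, θ₂=-0.005, ω₂=0.117
apply F[21]=+0.561 → step 22: x=-0.084, v=-0.251, θ₁=0.008, ω₁=0.145, θ₂=-0.003, ω₂=0.112
apply F[22]=+0.610 → step 23: x=-0.089, v=-0.241, θ₁=0.010, ω₁=0.130, θ₂=-0.001, ω₂=0.106
apply F[23]=+0.651 → step 24: x=-0.094, v=-0.230, θ₁=0.013, ω₁=0.115, θ₂=0.002, ω₂=0.100
apply F[24]=+0.682 → step 25: x=-0.098, v=-0.220, θ₁=0.015, ω₁=0.101, θ₂=0.003, ω₂=0.093
apply F[25]=+0.705 → step 26: x=-0.103, v=-0.209, θ₁=0.017, ω₁=0.088, θ₂=0.005, ω₂=0.087
apply F[26]=+0.721 → step 27: x=-0.107, v=-0.199, θ₁=0.018, ω₁=0.076, θ₂=0.007, ω₂=0.080
apply F[27]=+0.731 → step 28: x=-0.111, v=-0.189, θ₁=0.020, ω₁=0.065, θ₂=0.008, ω₂=0.074
apply F[28]=+0.736 → step 29: x=-0.114, v=-0.179, θ₁=0.021, ω₁=0.054, θ₂=0.010, ω₂=0.067
apply F[29]=+0.737 → step 30: x=-0.118, v=-0.169, θ₁=0.022, ω₁=0.045, θ₂=0.011, ω₂=0.061
apply F[30]=+0.735 → step 31: x=-0.121, v=-0.159, θ₁=0.023, ω₁=0.036, θ₂=0.012, ω₂=0.055
apply F[31]=+0.729 → step 32: x=-0.124, v=-0.150, θ₁=0.023, ω₁=0.028, θ₂=0.013, ω₂=0.049
apply F[32]=+0.720 → step 33: x=-0.127, v=-0.141, θ₁=0.024, ω₁=0.021, θ₂=0.014, ω₂=0.044
apply F[33]=+0.710 → step 34: x=-0.130, v=-0.132, θ₁=0.024, ω₁=0.015, θ₂=0.015, ω₂=0.039
apply F[34]=+0.697 → step 35: x=-0.132, v=-0.124, θ₁=0.025, ω₁=0.009, θ₂=0.016, ω₂=0.033
apply F[35]=+0.684 → step 36: x=-0.135, v=-0.115, θ₁=0.025, ω₁=0.004, θ₂=0.016, ω₂=0.029
apply F[36]=+0.668 → step 37: x=-0.137, v=-0.108, θ₁=0.025, ω₁=-0.001, θ₂=0.017, ω₂=0.024
apply F[37]=+0.653 → step 38: x=-0.139, v=-0.100, θ₁=0.025, ω₁=-0.005, θ₂=0.017, ω₂=0.020
apply F[38]=+0.637 → step 39: x=-0.141, v=-0.093, θ₁=0.025, ω₁=-0.008, θ₂=0.018, ω₂=0.016

Answer: x=-0.141, v=-0.093, θ₁=0.025, ω₁=-0.008, θ₂=0.018, ω₂=0.016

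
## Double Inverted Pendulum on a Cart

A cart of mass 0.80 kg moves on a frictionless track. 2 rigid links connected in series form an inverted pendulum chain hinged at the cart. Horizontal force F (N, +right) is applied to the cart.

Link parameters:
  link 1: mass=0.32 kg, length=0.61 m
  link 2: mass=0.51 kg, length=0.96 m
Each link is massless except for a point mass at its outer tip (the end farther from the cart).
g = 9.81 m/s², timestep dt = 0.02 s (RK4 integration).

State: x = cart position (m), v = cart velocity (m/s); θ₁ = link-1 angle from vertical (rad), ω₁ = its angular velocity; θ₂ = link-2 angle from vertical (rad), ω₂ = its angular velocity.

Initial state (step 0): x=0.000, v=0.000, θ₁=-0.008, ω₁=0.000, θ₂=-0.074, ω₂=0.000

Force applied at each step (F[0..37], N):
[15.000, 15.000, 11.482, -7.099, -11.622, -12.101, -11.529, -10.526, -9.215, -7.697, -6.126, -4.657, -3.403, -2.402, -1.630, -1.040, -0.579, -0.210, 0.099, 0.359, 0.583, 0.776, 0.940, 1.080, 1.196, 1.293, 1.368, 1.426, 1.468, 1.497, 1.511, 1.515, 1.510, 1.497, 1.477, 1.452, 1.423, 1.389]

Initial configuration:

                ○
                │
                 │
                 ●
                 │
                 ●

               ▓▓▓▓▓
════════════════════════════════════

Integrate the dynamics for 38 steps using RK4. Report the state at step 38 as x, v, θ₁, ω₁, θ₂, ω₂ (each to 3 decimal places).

apply F[0]=+15.000 → step 1: x=0.004, v=0.377, θ₁=-0.014, ω₁=-0.589, θ₂=-0.074, ω₂=-0.033
apply F[1]=+15.000 → step 2: x=0.015, v=0.756, θ₁=-0.032, ω₁=-1.193, θ₂=-0.075, ω₂=-0.058
apply F[2]=+11.482 → step 3: x=0.033, v=1.050, θ₁=-0.060, ω₁=-1.677, θ₂=-0.077, ω₂=-0.071
apply F[3]=-7.099 → step 4: x=0.053, v=0.887, θ₁=-0.091, ω₁=-1.434, θ₂=-0.078, ω₂=-0.072
apply F[4]=-11.622 → step 5: x=0.068, v=0.618, θ₁=-0.116, ω₁=-1.043, θ₂=-0.079, ω₂=-0.058
apply F[5]=-12.101 → step 6: x=0.077, v=0.344, θ₁=-0.133, ω₁=-0.664, θ₂=-0.080, ω₂=-0.031
apply F[6]=-11.529 → step 7: x=0.081, v=0.088, θ₁=-0.143, ω₁=-0.327, θ₂=-0.081, ω₂=0.005
apply F[7]=-10.526 → step 8: x=0.081, v=-0.141, θ₁=-0.147, ω₁=-0.040, θ₂=-0.080, ω₂=0.044
apply F[8]=-9.215 → step 9: x=0.076, v=-0.338, θ₁=-0.145, ω₁=0.194, θ₂=-0.079, ω₂=0.084
apply F[9]=-7.697 → step 10: x=0.068, v=-0.499, θ₁=-0.139, ω₁=0.373, θ₂=-0.077, ω₂=0.122
apply F[10]=-6.126 → step 11: x=0.057, v=-0.623, θ₁=-0.131, ω₁=0.499, θ₂=-0.074, ω₂=0.155
apply F[11]=-4.657 → step 12: x=0.043, v=-0.713, θ₁=-0.120, ω₁=0.578, θ₂=-0.071, ω₂=0.184
apply F[12]=-3.403 → step 13: x=0.028, v=-0.775, θ₁=-0.108, ω₁=0.619, θ₂=-0.067, ω₂=0.208
apply F[13]=-2.402 → step 14: x=0.012, v=-0.815, θ₁=-0.096, ω₁=0.632, θ₂=-0.062, ω₂=0.228
apply F[14]=-1.630 → step 15: x=-0.004, v=-0.838, θ₁=-0.083, ω₁=0.626, θ₂=-0.058, ω₂=0.243
apply F[15]=-1.040 → step 16: x=-0.021, v=-0.848, θ₁=-0.071, ω₁=0.609, θ₂=-0.053, ω₂=0.254
apply F[16]=-0.579 → step 17: x=-0.038, v=-0.850, θ₁=-0.059, ω₁=0.583, θ₂=-0.047, ω₂=0.262
apply F[17]=-0.210 → step 18: x=-0.055, v=-0.845, θ₁=-0.047, ω₁=0.554, θ₂=-0.042, ω₂=0.266
apply F[18]=+0.099 → step 19: x=-0.072, v=-0.834, θ₁=-0.037, ω₁=0.521, θ₂=-0.037, ω₂=0.267
apply F[19]=+0.359 → step 20: x=-0.088, v=-0.819, θ₁=-0.027, ω₁=0.487, θ₂=-0.031, ω₂=0.266
apply F[20]=+0.583 → step 21: x=-0.104, v=-0.800, θ₁=-0.017, ω₁=0.453, θ₂=-0.026, ω₂=0.262
apply F[21]=+0.776 → step 22: x=-0.120, v=-0.778, θ₁=-0.009, ω₁=0.418, θ₂=-0.021, ω₂=0.256
apply F[22]=+0.940 → step 23: x=-0.135, v=-0.753, θ₁=-0.000, ω₁=0.384, θ₂=-0.016, ω₂=0.249
apply F[23]=+1.080 → step 24: x=-0.150, v=-0.727, θ₁=0.007, ω₁=0.350, θ₂=-0.011, ω₂=0.240
apply F[24]=+1.196 → step 25: x=-0.164, v=-0.699, θ₁=0.013, ω₁=0.317, θ₂=-0.006, ω₂=0.231
apply F[25]=+1.293 → step 26: x=-0.178, v=-0.670, θ₁=0.020, ω₁=0.285, θ₂=-0.002, ω₂=0.220
apply F[26]=+1.368 → step 27: x=-0.191, v=-0.641, θ₁=0.025, ω₁=0.255, θ₂=0.002, ω₂=0.208
apply F[27]=+1.426 → step 28: x=-0.204, v=-0.611, θ₁=0.030, ω₁=0.226, θ₂=0.007, ω₂=0.196
apply F[28]=+1.468 → step 29: x=-0.216, v=-0.580, θ₁=0.034, ω₁=0.199, θ₂=0.010, ω₂=0.184
apply F[29]=+1.497 → step 30: x=-0.227, v=-0.550, θ₁=0.038, ω₁=0.173, θ₂=0.014, ω₂=0.171
apply F[30]=+1.511 → step 31: x=-0.238, v=-0.520, θ₁=0.041, ω₁=0.149, θ₂=0.017, ω₂=0.158
apply F[31]=+1.515 → step 32: x=-0.248, v=-0.491, θ₁=0.044, ω₁=0.127, θ₂=0.020, ω₂=0.146
apply F[32]=+1.510 → step 33: x=-0.257, v=-0.463, θ₁=0.046, ω₁=0.107, θ₂=0.023, ω₂=0.133
apply F[33]=+1.497 → step 34: x=-0.266, v=-0.435, θ₁=0.048, ω₁=0.088, θ₂=0.026, ω₂=0.121
apply F[34]=+1.477 → step 35: x=-0.275, v=-0.408, θ₁=0.050, ω₁=0.071, θ₂=0.028, ω₂=0.110
apply F[35]=+1.452 → step 36: x=-0.283, v=-0.382, θ₁=0.051, ω₁=0.055, θ₂=0.030, ω₂=0.098
apply F[36]=+1.423 → step 37: x=-0.290, v=-0.357, θ₁=0.052, ω₁=0.041, θ₂=0.032, ω₂=0.087
apply F[37]=+1.389 → step 38: x=-0.297, v=-0.333, θ₁=0.052, ω₁=0.029, θ₂=0.033, ω₂=0.077

Answer: x=-0.297, v=-0.333, θ₁=0.052, ω₁=0.029, θ₂=0.033, ω₂=0.077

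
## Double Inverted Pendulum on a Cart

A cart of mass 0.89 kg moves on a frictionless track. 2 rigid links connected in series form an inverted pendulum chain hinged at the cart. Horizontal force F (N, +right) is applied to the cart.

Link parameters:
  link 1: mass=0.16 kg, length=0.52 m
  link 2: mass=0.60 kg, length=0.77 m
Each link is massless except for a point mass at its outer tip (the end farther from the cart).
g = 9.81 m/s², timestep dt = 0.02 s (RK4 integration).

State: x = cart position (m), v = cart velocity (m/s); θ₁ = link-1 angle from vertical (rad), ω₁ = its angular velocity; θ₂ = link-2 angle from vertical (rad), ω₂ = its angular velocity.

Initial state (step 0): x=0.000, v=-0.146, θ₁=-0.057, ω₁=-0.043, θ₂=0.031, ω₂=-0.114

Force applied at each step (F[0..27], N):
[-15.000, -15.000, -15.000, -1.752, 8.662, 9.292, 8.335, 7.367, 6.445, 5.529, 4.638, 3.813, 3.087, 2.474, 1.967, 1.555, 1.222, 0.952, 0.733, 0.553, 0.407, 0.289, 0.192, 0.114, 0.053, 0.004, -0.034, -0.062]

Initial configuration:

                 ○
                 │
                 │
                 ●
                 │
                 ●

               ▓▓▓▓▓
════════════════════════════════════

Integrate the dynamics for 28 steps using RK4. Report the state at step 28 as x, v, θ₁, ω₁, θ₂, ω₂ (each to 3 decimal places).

apply F[0]=-15.000 → step 1: x=-0.006, v=-0.473, θ₁=-0.053, ω₁=0.436, θ₂=0.030, ω₂=-0.004
apply F[1]=-15.000 → step 2: x=-0.019, v=-0.802, θ₁=-0.039, ω₁=0.938, θ₂=0.031, ω₂=0.092
apply F[2]=-15.000 → step 3: x=-0.038, v=-1.135, θ₁=-0.015, ω₁=1.485, θ₂=0.033, ω₂=0.162
apply F[3]=-1.752 → step 4: x=-0.061, v=-1.174, θ₁=0.015, ω₁=1.517, θ₂=0.037, ω₂=0.200
apply F[4]=+8.662 → step 5: x=-0.083, v=-0.984, θ₁=0.041, ω₁=1.148, θ₂=0.041, ω₂=0.211
apply F[5]=+9.292 → step 6: x=-0.101, v=-0.784, θ₁=0.061, ω₁=0.795, θ₂=0.045, ω₂=0.201
apply F[6]=+8.335 → step 7: x=-0.115, v=-0.608, θ₁=0.074, ω₁=0.513, θ₂=0.049, ω₂=0.176
apply F[7]=+7.367 → step 8: x=-0.125, v=-0.456, θ₁=0.082, ω₁=0.292, θ₂=0.052, ω₂=0.141
apply F[8]=+6.445 → step 9: x=-0.133, v=-0.326, θ₁=0.086, ω₁=0.119, θ₂=0.055, ω₂=0.103
apply F[9]=+5.529 → step 10: x=-0.138, v=-0.217, θ₁=0.087, ω₁=-0.012, θ₂=0.056, ω₂=0.064
apply F[10]=+4.638 → step 11: x=-0.142, v=-0.127, θ₁=0.086, ω₁=-0.108, θ₂=0.057, ω₂=0.027
apply F[11]=+3.813 → step 12: x=-0.144, v=-0.056, θ₁=0.083, ω₁=-0.174, θ₂=0.058, ω₂=-0.006
apply F[12]=+3.087 → step 13: x=-0.144, v=-0.001, θ₁=0.079, ω₁=-0.216, θ₂=0.057, ω₂=-0.035
apply F[13]=+2.474 → step 14: x=-0.144, v=0.042, θ₁=0.074, ω₁=-0.240, θ₂=0.056, ω₂=-0.060
apply F[14]=+1.967 → step 15: x=-0.143, v=0.074, θ₁=0.070, ω₁=-0.251, θ₂=0.055, ω₂=-0.080
apply F[15]=+1.555 → step 16: x=-0.141, v=0.098, θ₁=0.064, ω₁=-0.253, θ₂=0.053, ω₂=-0.096
apply F[16]=+1.222 → step 17: x=-0.139, v=0.115, θ₁=0.060, ω₁=-0.248, θ₂=0.051, ω₂=-0.108
apply F[17]=+0.952 → step 18: x=-0.136, v=0.127, θ₁=0.055, ω₁=-0.239, θ₂=0.049, ω₂=-0.116
apply F[18]=+0.733 → step 19: x=-0.134, v=0.135, θ₁=0.050, ω₁=-0.227, θ₂=0.046, ω₂=-0.122
apply F[19]=+0.553 → step 20: x=-0.131, v=0.139, θ₁=0.046, ω₁=-0.214, θ₂=0.044, ω₂=-0.125
apply F[20]=+0.407 → step 21: x=-0.128, v=0.141, θ₁=0.041, ω₁=-0.200, θ₂=0.041, ω₂=-0.127
apply F[21]=+0.289 → step 22: x=-0.125, v=0.141, θ₁=0.038, ω₁=-0.186, θ₂=0.039, ω₂=-0.126
apply F[22]=+0.192 → step 23: x=-0.123, v=0.139, θ₁=0.034, ω₁=-0.171, θ₂=0.036, ω₂=-0.124
apply F[23]=+0.114 → step 24: x=-0.120, v=0.136, θ₁=0.031, ω₁=-0.157, θ₂=0.034, ω₂=-0.121
apply F[24]=+0.053 → step 25: x=-0.117, v=0.133, θ₁=0.028, ω₁=-0.144, θ₂=0.031, ω₂=-0.117
apply F[25]=+0.004 → step 26: x=-0.115, v=0.128, θ₁=0.025, ω₁=-0.131, θ₂=0.029, ω₂=-0.112
apply F[26]=-0.034 → step 27: x=-0.112, v=0.124, θ₁=0.022, ω₁=-0.119, θ₂=0.027, ω₂=-0.107
apply F[27]=-0.062 → step 28: x=-0.110, v=0.119, θ₁=0.020, ω₁=-0.108, θ₂=0.025, ω₂=-0.101

Answer: x=-0.110, v=0.119, θ₁=0.020, ω₁=-0.108, θ₂=0.025, ω₂=-0.101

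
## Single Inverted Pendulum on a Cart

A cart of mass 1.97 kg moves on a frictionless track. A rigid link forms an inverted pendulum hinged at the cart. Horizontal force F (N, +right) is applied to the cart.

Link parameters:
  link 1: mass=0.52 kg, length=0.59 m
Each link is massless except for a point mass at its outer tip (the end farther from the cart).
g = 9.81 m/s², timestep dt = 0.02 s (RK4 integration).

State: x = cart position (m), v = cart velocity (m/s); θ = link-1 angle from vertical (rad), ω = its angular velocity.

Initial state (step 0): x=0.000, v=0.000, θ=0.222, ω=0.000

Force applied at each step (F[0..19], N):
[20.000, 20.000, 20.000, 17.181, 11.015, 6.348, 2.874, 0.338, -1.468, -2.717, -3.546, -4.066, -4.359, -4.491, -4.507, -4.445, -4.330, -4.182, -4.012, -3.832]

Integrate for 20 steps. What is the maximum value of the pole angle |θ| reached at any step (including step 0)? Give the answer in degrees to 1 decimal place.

Answer: 12.7°

Derivation:
apply F[0]=+20.000 → step 1: x=0.002, v=0.190, θ=0.220, ω=-0.241
apply F[1]=+20.000 → step 2: x=0.008, v=0.380, θ=0.212, ω=-0.484
apply F[2]=+20.000 → step 3: x=0.017, v=0.570, θ=0.200, ω=-0.732
apply F[3]=+17.181 → step 4: x=0.030, v=0.734, θ=0.184, ω=-0.940
apply F[4]=+11.015 → step 5: x=0.046, v=0.837, θ=0.164, ω=-1.054
apply F[5]=+6.348 → step 6: x=0.063, v=0.893, θ=0.142, ω=-1.099
apply F[6]=+2.874 → step 7: x=0.081, v=0.916, θ=0.120, ω=-1.094
apply F[7]=+0.338 → step 8: x=0.100, v=0.914, θ=0.099, ω=-1.055
apply F[8]=-1.468 → step 9: x=0.118, v=0.895, θ=0.078, ω=-0.993
apply F[9]=-2.717 → step 10: x=0.135, v=0.864, θ=0.059, ω=-0.918
apply F[10]=-3.546 → step 11: x=0.152, v=0.826, θ=0.042, ω=-0.836
apply F[11]=-4.066 → step 12: x=0.168, v=0.783, θ=0.026, ω=-0.752
apply F[12]=-4.359 → step 13: x=0.183, v=0.738, θ=0.012, ω=-0.670
apply F[13]=-4.491 → step 14: x=0.198, v=0.692, θ=-0.001, ω=-0.590
apply F[14]=-4.507 → step 15: x=0.211, v=0.647, θ=-0.012, ω=-0.515
apply F[15]=-4.445 → step 16: x=0.224, v=0.602, θ=-0.022, ω=-0.446
apply F[16]=-4.330 → step 17: x=0.235, v=0.560, θ=-0.030, ω=-0.383
apply F[17]=-4.182 → step 18: x=0.246, v=0.519, θ=-0.037, ω=-0.325
apply F[18]=-4.012 → step 19: x=0.256, v=0.480, θ=-0.043, ω=-0.273
apply F[19]=-3.832 → step 20: x=0.265, v=0.444, θ=-0.048, ω=-0.226
Max |angle| over trajectory = 0.222 rad = 12.7°.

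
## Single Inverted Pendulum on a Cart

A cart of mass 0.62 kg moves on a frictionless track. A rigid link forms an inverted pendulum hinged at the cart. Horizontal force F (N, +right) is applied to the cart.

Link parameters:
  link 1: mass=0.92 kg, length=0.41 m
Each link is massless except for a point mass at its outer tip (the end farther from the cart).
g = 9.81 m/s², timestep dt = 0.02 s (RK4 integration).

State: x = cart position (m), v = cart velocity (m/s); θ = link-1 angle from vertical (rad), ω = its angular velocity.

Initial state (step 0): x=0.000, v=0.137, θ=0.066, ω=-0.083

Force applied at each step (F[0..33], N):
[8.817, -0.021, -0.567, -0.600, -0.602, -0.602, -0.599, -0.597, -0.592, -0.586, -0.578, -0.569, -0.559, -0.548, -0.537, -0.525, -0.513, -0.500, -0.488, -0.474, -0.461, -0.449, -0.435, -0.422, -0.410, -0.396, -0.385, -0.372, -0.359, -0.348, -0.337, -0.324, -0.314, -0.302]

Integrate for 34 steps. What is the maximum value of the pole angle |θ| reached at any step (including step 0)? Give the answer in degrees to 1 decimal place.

Answer: 3.8°

Derivation:
apply F[0]=+8.817 → step 1: x=0.005, v=0.402, θ=0.058, ω=-0.697
apply F[1]=-0.021 → step 2: x=0.013, v=0.386, θ=0.045, ω=-0.635
apply F[2]=-0.567 → step 3: x=0.021, v=0.357, θ=0.033, ω=-0.545
apply F[3]=-0.600 → step 4: x=0.028, v=0.330, θ=0.023, ω=-0.465
apply F[4]=-0.602 → step 5: x=0.034, v=0.305, θ=0.014, ω=-0.395
apply F[5]=-0.602 → step 6: x=0.040, v=0.282, θ=0.007, ω=-0.335
apply F[6]=-0.599 → step 7: x=0.045, v=0.262, θ=0.001, ω=-0.284
apply F[7]=-0.597 → step 8: x=0.050, v=0.243, θ=-0.004, ω=-0.239
apply F[8]=-0.592 → step 9: x=0.055, v=0.226, θ=-0.009, ω=-0.200
apply F[9]=-0.586 → step 10: x=0.059, v=0.210, θ=-0.012, ω=-0.166
apply F[10]=-0.578 → step 11: x=0.063, v=0.195, θ=-0.015, ω=-0.137
apply F[11]=-0.569 → step 12: x=0.067, v=0.182, θ=-0.018, ω=-0.112
apply F[12]=-0.559 → step 13: x=0.071, v=0.169, θ=-0.020, ω=-0.090
apply F[13]=-0.548 → step 14: x=0.074, v=0.158, θ=-0.021, ω=-0.071
apply F[14]=-0.537 → step 15: x=0.077, v=0.147, θ=-0.023, ω=-0.055
apply F[15]=-0.525 → step 16: x=0.080, v=0.136, θ=-0.024, ω=-0.042
apply F[16]=-0.513 → step 17: x=0.082, v=0.127, θ=-0.024, ω=-0.030
apply F[17]=-0.500 → step 18: x=0.085, v=0.118, θ=-0.025, ω=-0.020
apply F[18]=-0.488 → step 19: x=0.087, v=0.109, θ=-0.025, ω=-0.011
apply F[19]=-0.474 → step 20: x=0.089, v=0.101, θ=-0.025, ω=-0.004
apply F[20]=-0.461 → step 21: x=0.091, v=0.094, θ=-0.025, ω=0.003
apply F[21]=-0.449 → step 22: x=0.093, v=0.087, θ=-0.025, ω=0.008
apply F[22]=-0.435 → step 23: x=0.095, v=0.080, θ=-0.025, ω=0.012
apply F[23]=-0.422 → step 24: x=0.096, v=0.074, θ=-0.025, ω=0.016
apply F[24]=-0.410 → step 25: x=0.098, v=0.068, θ=-0.024, ω=0.019
apply F[25]=-0.396 → step 26: x=0.099, v=0.062, θ=-0.024, ω=0.022
apply F[26]=-0.385 → step 27: x=0.100, v=0.056, θ=-0.023, ω=0.024
apply F[27]=-0.372 → step 28: x=0.101, v=0.051, θ=-0.023, ω=0.026
apply F[28]=-0.359 → step 29: x=0.102, v=0.046, θ=-0.022, ω=0.027
apply F[29]=-0.348 → step 30: x=0.103, v=0.041, θ=-0.022, ω=0.028
apply F[30]=-0.337 → step 31: x=0.104, v=0.037, θ=-0.021, ω=0.029
apply F[31]=-0.324 → step 32: x=0.104, v=0.032, θ=-0.021, ω=0.029
apply F[32]=-0.314 → step 33: x=0.105, v=0.028, θ=-0.020, ω=0.030
apply F[33]=-0.302 → step 34: x=0.106, v=0.024, θ=-0.020, ω=0.030
Max |angle| over trajectory = 0.066 rad = 3.8°.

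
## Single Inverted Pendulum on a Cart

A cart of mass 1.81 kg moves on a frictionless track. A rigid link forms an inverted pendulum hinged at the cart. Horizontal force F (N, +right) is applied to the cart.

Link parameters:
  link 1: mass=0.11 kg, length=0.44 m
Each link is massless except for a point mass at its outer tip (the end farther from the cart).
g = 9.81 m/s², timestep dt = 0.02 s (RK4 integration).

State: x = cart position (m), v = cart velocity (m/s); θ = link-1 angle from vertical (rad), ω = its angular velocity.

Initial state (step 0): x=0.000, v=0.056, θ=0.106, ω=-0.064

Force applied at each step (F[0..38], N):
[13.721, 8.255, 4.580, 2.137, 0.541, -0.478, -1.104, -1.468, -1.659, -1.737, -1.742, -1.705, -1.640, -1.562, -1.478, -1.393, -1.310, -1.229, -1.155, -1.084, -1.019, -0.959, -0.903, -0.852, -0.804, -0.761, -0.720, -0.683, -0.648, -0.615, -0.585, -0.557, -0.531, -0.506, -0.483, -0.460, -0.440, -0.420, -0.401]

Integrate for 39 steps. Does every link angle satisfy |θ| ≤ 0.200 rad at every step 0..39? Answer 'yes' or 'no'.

Answer: yes

Derivation:
apply F[0]=+13.721 → step 1: x=0.003, v=0.206, θ=0.102, ω=-0.357
apply F[1]=+8.255 → step 2: x=0.008, v=0.296, θ=0.093, ω=-0.517
apply F[2]=+4.580 → step 3: x=0.014, v=0.346, θ=0.082, ω=-0.591
apply F[3]=+2.137 → step 4: x=0.021, v=0.369, θ=0.070, ω=-0.608
apply F[4]=+0.541 → step 5: x=0.029, v=0.374, θ=0.058, ω=-0.591
apply F[5]=-0.478 → step 6: x=0.036, v=0.368, θ=0.047, ω=-0.555
apply F[6]=-1.104 → step 7: x=0.043, v=0.355, θ=0.036, ω=-0.508
apply F[7]=-1.468 → step 8: x=0.050, v=0.339, θ=0.026, ω=-0.456
apply F[8]=-1.659 → step 9: x=0.057, v=0.320, θ=0.018, ω=-0.404
apply F[9]=-1.737 → step 10: x=0.063, v=0.301, θ=0.010, ω=-0.354
apply F[10]=-1.742 → step 11: x=0.069, v=0.281, θ=0.004, ω=-0.307
apply F[11]=-1.705 → step 12: x=0.074, v=0.263, θ=-0.002, ω=-0.264
apply F[12]=-1.640 → step 13: x=0.079, v=0.244, θ=-0.007, ω=-0.225
apply F[13]=-1.562 → step 14: x=0.084, v=0.227, θ=-0.011, ω=-0.190
apply F[14]=-1.478 → step 15: x=0.088, v=0.211, θ=-0.015, ω=-0.159
apply F[15]=-1.393 → step 16: x=0.093, v=0.196, θ=-0.018, ω=-0.132
apply F[16]=-1.310 → step 17: x=0.096, v=0.182, θ=-0.020, ω=-0.108
apply F[17]=-1.229 → step 18: x=0.100, v=0.168, θ=-0.022, ω=-0.087
apply F[18]=-1.155 → step 19: x=0.103, v=0.156, θ=-0.023, ω=-0.069
apply F[19]=-1.084 → step 20: x=0.106, v=0.144, θ=-0.025, ω=-0.053
apply F[20]=-1.019 → step 21: x=0.109, v=0.133, θ=-0.026, ω=-0.039
apply F[21]=-0.959 → step 22: x=0.111, v=0.123, θ=-0.026, ω=-0.027
apply F[22]=-0.903 → step 23: x=0.114, v=0.113, θ=-0.027, ω=-0.017
apply F[23]=-0.852 → step 24: x=0.116, v=0.104, θ=-0.027, ω=-0.008
apply F[24]=-0.804 → step 25: x=0.118, v=0.096, θ=-0.027, ω=-0.001
apply F[25]=-0.761 → step 26: x=0.120, v=0.088, θ=-0.027, ω=0.005
apply F[26]=-0.720 → step 27: x=0.121, v=0.080, θ=-0.027, ω=0.011
apply F[27]=-0.683 → step 28: x=0.123, v=0.073, θ=-0.027, ω=0.015
apply F[28]=-0.648 → step 29: x=0.124, v=0.066, θ=-0.026, ω=0.019
apply F[29]=-0.615 → step 30: x=0.126, v=0.059, θ=-0.026, ω=0.022
apply F[30]=-0.585 → step 31: x=0.127, v=0.053, θ=-0.025, ω=0.024
apply F[31]=-0.557 → step 32: x=0.128, v=0.047, θ=-0.025, ω=0.027
apply F[32]=-0.531 → step 33: x=0.129, v=0.042, θ=-0.024, ω=0.028
apply F[33]=-0.506 → step 34: x=0.129, v=0.036, θ=-0.024, ω=0.030
apply F[34]=-0.483 → step 35: x=0.130, v=0.031, θ=-0.023, ω=0.031
apply F[35]=-0.460 → step 36: x=0.131, v=0.027, θ=-0.023, ω=0.031
apply F[36]=-0.440 → step 37: x=0.131, v=0.022, θ=-0.022, ω=0.032
apply F[37]=-0.420 → step 38: x=0.132, v=0.018, θ=-0.021, ω=0.032
apply F[38]=-0.401 → step 39: x=0.132, v=0.013, θ=-0.021, ω=0.032
Max |angle| over trajectory = 0.106 rad; bound = 0.200 → within bound.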